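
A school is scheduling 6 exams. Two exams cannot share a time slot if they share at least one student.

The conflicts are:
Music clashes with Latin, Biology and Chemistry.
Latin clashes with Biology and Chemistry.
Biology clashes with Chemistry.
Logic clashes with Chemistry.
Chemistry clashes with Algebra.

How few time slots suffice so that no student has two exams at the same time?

4

Music, Latin, Biology, Chemistry are mutually in conflict, so at least 4 time slots are needed.
A valid assignment using 4 time slots: Music=4, Latin=3, Biology=2, Logic=2, Chemistry=1, Algebra=2. Each listed conflict is separated.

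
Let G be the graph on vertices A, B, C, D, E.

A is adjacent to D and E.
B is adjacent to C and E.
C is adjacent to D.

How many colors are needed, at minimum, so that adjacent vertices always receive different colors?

The cycle B-E-A-D-C-B has odd length 5, so it cannot be 2-colored; at least 3 colors are needed.
3 colors suffice: color 1 → {A, B}; color 2 → {D, E}; color 3 → {C}. Each edge has distinct colors on its endpoints.

3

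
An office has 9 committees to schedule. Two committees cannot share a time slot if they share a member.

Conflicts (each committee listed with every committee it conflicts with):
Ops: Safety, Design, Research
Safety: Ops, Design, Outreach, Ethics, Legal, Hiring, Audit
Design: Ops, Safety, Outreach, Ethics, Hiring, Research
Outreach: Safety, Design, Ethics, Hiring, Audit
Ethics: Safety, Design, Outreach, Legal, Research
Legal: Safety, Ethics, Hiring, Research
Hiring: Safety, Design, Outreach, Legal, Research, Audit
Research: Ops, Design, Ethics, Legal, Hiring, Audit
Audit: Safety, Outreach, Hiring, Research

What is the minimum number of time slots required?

4

Safety, Outreach, Hiring, Audit are mutually in conflict, so at least 4 time slots are needed.
A valid assignment using 4 time slots: Ops=3, Safety=1, Design=2, Outreach=4, Ethics=3, Legal=2, Hiring=3, Research=1, Audit=2. No two conflicting committees share a time slot.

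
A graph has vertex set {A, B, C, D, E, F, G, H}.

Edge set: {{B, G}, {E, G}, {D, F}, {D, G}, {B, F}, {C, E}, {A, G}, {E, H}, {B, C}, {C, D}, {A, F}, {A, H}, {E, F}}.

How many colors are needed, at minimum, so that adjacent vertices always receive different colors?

2

B and G are adjacent, so at least 2 colors are needed.
2 colors suffice: color red → {C, F, G, H}; color blue → {A, B, D, E}. Each edge has distinct colors on its endpoints.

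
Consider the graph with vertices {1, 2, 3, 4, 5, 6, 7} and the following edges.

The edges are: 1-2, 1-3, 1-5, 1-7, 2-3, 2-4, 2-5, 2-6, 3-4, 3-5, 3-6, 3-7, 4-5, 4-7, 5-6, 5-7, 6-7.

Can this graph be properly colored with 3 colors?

No

1, 2, 3, 5 form a clique, so at least 4 colors are needed.
So 3 colors are not enough.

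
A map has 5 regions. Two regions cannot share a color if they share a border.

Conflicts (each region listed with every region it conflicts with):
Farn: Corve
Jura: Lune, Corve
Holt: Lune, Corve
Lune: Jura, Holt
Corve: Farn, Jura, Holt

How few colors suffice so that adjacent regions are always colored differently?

2

Jura and Lune conflict, so at least 2 colors are needed.
2 colors suffice: color 1 → {Lune, Corve}; color 2 → {Farn, Jura, Holt}. No two conflicting regions share a color.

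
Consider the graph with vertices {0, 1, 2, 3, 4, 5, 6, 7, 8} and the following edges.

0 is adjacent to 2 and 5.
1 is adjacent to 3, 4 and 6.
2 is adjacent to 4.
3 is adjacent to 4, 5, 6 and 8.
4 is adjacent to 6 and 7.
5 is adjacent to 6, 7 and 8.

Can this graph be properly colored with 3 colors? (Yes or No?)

No

1, 3, 4, 6 are pairwise adjacent (a clique of size 4), so at least 4 colors are needed.
So 3 colors are not enough.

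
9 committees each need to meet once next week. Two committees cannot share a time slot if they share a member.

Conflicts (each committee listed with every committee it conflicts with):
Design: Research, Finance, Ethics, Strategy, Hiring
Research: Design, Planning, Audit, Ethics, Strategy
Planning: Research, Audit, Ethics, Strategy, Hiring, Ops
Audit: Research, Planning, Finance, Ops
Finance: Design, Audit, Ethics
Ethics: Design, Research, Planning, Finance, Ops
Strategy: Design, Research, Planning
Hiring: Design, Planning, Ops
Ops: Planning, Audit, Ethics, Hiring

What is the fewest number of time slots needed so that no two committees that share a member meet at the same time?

Planning, Audit, Ops pairwise conflict, so at least 3 time slots are needed.
3 time slots suffice: Design=1, Research=2, Planning=1, Audit=3, Finance=2, Ethics=3, Strategy=3, Hiring=3, Ops=2. Every pair that conflicts lands in different time slots.

3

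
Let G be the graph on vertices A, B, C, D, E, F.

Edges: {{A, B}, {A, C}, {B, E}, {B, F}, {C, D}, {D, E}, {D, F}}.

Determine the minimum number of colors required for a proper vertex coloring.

3

The cycle A-B-E-D-C-A has odd length 5, so it cannot be 2-colored; at least 3 colors are needed.
3 colors suffice: color red → {B, D}; color blue → {A, E, F}; color green → {C}. Every edge joins two different colors.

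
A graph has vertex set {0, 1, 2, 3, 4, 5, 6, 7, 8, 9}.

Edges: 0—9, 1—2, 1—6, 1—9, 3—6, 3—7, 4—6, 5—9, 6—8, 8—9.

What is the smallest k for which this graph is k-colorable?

2

0 and 9 are adjacent, so at least 2 colors are needed.
A valid assignment using 2 colors: 0=b, 1=b, 2=a, 3=b, 4=b, 5=b, 6=a, 7=a, 8=b, 9=a. Each edge has distinct colors on its endpoints.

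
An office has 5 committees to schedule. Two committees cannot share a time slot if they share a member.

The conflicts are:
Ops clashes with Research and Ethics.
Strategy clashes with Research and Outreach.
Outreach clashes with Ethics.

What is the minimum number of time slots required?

3

The cycle Research-Strategy-Outreach-Ethics-Ops-Research has odd length 5, so it cannot be 2-colored; at least 3 time slots are needed.
3 time slots suffice: time slot 1 → {Ops, Outreach}; time slot 2 → {Strategy, Ethics}; time slot 3 → {Research}. Each listed conflict is separated.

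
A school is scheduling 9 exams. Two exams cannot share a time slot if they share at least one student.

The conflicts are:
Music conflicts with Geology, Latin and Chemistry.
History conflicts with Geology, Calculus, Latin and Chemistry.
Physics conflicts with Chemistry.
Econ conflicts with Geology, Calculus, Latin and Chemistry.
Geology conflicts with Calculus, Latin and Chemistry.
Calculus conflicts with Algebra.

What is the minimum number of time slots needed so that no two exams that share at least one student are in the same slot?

3

Econ, Geology, Latin all conflict with each other, so at least 3 time slots are needed.
3 time slots suffice: time slot 1 → {Physics, Geology, Algebra}; time slot 2 → {Calculus, Latin, Chemistry}; time slot 3 → {Music, History, Econ}. No two conflicting exams share a time slot.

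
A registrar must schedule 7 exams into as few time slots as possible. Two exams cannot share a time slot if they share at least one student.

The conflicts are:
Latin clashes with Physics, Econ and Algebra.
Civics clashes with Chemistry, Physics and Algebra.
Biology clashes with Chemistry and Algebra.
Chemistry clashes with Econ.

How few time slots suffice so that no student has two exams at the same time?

3

The cycle Econ-Latin-Physics-Civics-Chemistry-Econ has odd length 5, so it cannot be 2-colored; at least 3 time slots are needed.
3 time slots suffice: Latin=1, Civics=3, Biology=3, Chemistry=1, Physics=2, Econ=2, Algebra=2. Every pair that conflicts lands in different time slots.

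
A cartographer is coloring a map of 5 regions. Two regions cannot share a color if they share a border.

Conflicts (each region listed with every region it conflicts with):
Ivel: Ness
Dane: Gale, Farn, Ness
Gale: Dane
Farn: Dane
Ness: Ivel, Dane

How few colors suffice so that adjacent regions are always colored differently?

Dane and Farn conflict, so at least 2 colors are needed.
2 colors suffice: color 1 → {Ivel, Dane}; color 2 → {Gale, Farn, Ness}. Each listed conflict is separated.

2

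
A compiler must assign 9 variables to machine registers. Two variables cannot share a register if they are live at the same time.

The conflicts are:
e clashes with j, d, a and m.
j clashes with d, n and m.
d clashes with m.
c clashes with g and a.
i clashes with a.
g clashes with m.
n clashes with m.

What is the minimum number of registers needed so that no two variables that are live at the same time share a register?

4

e, j, d, m all conflict with each other, so at least 4 registers are needed.
4 registers suffice: register 1 → {a, m}; register 2 → {j, i, g}; register 3 → {e, c, n}; register 4 → {d}. Every pair that conflicts lands in different registers.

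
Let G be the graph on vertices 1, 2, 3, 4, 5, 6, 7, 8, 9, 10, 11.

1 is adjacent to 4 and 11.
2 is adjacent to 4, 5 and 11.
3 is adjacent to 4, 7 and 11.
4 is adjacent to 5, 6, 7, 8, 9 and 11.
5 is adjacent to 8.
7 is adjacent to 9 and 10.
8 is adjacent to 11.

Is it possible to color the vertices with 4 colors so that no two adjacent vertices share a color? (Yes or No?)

Yes

The chromatic number is 3. 2, 4, 5 are pairwise adjacent, so at least 3 colors are needed.
3 colors suffice: color a → {4, 10}; color b → {5, 6, 7, 11}; color c → {1, 2, 3, 8, 9}.
Since 4 ≥ 3, a proper 4-coloring certainly exists.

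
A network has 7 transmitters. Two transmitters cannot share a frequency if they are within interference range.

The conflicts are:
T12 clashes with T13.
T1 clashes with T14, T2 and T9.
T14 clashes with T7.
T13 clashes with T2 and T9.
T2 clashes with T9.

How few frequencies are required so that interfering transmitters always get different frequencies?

3

T13, T2, T9 pairwise conflict, so at least 3 frequencies are needed.
A valid assignment using 3 frequencies: T12=1, T1=3, T14=1, T7=2, T13=3, T2=2, T9=1. Every pair that conflicts lands in different frequencies.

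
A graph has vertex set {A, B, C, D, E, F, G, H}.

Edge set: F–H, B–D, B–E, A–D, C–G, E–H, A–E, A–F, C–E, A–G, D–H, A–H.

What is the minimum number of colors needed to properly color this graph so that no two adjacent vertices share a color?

A, D, H are pairwise adjacent, so at least 3 colors are needed.
3 colors suffice: A=red, B=red, C=red, D=blue, E=blue, F=blue, G=blue, H=green. Each edge has distinct colors on its endpoints.

3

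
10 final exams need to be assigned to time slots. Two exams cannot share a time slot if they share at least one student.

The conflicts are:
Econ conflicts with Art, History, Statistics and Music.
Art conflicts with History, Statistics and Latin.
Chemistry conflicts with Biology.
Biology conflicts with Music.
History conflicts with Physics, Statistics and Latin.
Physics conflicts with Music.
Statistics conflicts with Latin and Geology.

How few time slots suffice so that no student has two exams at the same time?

4

Econ, Art, History, Statistics pairwise conflict, so at least 4 time slots are needed.
4 time slots suffice: time slot 1 → {Chemistry, Statistics, Music}; time slot 2 → {Biology, History, Geology}; time slot 3 → {Econ, Physics, Latin}; time slot 4 → {Art}. No two conflicting exams share a time slot.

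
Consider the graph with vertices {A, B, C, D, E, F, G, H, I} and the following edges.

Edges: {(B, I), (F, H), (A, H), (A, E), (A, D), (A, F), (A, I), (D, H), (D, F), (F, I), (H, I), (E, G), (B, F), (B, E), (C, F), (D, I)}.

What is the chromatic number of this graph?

A, D, F, H, I are mutually adjacent (a clique of size 5), so at least 5 colors are needed.
5 colors suffice: A=2, B=2, C=2, D=4, E=1, F=1, G=2, H=5, I=3. Every edge joins two different colors.

5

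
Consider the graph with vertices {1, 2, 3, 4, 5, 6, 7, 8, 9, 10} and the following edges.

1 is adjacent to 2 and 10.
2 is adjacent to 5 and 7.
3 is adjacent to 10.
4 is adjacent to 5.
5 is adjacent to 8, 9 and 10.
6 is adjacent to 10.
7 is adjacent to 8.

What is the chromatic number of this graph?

2

1 and 2 are adjacent, so at least 2 colors are needed.
One proper 2-coloring: 1=a, 2=b, 3=a, 4=b, 5=a, 6=a, 7=a, 8=b, 9=b, 10=b. No two adjacent vertices share a color.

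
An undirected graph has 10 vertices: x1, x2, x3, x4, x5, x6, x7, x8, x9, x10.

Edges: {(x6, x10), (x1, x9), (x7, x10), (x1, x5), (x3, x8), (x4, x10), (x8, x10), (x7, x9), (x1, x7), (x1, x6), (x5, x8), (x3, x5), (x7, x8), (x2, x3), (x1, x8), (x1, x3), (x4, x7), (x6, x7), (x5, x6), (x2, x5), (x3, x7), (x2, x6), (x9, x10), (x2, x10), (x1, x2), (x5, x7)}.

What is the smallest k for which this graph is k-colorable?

5

x1, x3, x5, x7, x8 form a clique, so at least 5 colors are needed.
5 colors suffice: x1=2, x2=1, x3=5, x4=3, x5=3, x6=4, x7=1, x8=4, x9=3, x10=2. No two adjacent vertices share a color.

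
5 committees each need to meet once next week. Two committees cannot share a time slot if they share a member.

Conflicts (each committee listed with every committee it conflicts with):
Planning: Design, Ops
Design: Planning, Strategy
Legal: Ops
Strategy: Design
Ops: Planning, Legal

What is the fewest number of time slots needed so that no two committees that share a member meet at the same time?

Legal and Ops conflict, so at least 2 time slots are needed.
2 time slots suffice: Planning=2, Design=1, Legal=2, Strategy=2, Ops=1. No two conflicting committees share a time slot.

2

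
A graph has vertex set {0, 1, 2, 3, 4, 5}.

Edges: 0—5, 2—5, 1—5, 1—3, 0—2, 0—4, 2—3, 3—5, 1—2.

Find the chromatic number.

1, 2, 3, 5 are mutually adjacent (a clique of size 4), so at least 4 colors are needed.
4 colors suffice: color red → {2, 4}; color blue → {5}; color green → {0, 3}; color yellow → {1}. No two adjacent vertices share a color.

4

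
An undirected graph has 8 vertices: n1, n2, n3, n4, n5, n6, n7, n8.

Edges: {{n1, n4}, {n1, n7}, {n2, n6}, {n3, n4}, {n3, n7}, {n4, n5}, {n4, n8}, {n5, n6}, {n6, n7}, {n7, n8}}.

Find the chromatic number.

The cycle n6-n7-n1-n4-n5-n6 has odd length 5, so it cannot be 2-colored; at least 3 colors are needed.
3 colors suffice: color red → {n2, n4, n7}; color blue → {n1, n3, n6, n8}; color green → {n5}. No two adjacent vertices share a color.

3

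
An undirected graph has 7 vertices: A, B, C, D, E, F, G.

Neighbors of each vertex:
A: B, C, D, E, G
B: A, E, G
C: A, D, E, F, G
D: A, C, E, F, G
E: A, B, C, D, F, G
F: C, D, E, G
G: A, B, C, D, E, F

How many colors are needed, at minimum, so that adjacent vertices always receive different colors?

5

C, D, E, F, G are pairwise adjacent (a clique of size 5), so at least 5 colors are needed.
One proper 5-coloring: A=purple, B=green, C=yellow, D=green, E=red, F=purple, G=blue. Each edge has distinct colors on its endpoints.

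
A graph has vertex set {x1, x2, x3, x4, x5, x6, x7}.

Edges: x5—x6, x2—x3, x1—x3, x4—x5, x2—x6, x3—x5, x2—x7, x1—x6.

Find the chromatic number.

2

x1 and x3 are adjacent, so at least 2 colors are needed.
2 colors suffice: color 1 → {x3, x4, x6, x7}; color 2 → {x1, x2, x5}. Each edge has distinct colors on its endpoints.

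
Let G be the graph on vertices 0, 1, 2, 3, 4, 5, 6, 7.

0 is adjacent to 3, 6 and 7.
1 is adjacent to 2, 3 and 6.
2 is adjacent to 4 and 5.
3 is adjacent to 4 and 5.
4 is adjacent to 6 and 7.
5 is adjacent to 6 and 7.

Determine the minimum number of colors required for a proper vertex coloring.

1 and 2 are adjacent, so at least 2 colors are needed.
A valid assignment using 2 colors: 0=blue, 1=blue, 2=red, 3=red, 4=blue, 5=blue, 6=red, 7=red. No two adjacent vertices share a color.

2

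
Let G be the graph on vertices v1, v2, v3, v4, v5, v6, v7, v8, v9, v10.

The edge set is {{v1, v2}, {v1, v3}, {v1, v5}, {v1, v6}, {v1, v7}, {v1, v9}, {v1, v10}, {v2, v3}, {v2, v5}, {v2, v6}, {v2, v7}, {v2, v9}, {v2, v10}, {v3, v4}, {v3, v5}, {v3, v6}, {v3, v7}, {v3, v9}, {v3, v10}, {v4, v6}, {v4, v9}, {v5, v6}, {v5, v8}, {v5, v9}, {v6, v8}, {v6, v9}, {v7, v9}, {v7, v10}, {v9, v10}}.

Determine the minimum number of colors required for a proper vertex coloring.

v1, v2, v3, v7, v9, v10 are pairwise adjacent (a clique of size 6), so at least 6 colors are needed.
6 colors suffice: color 1 → {v3, v8}; color 2 → {v9}; color 3 → {v6, v10}; color 4 → {v1, v4}; color 5 → {v2}; color 6 → {v5, v7}. Every edge joins two different colors.

6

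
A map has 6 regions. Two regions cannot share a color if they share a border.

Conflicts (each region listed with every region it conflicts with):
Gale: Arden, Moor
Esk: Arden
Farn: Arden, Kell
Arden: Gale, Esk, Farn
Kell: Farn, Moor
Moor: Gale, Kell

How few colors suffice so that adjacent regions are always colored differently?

The cycle Arden-Farn-Kell-Moor-Gale-Arden has odd length 5, so it cannot be 2-colored; at least 3 colors are needed.
3 colors suffice: color 1 → {Arden, Kell}; color 2 → {Gale, Esk, Farn}; color 3 → {Moor}. Each listed conflict is separated.

3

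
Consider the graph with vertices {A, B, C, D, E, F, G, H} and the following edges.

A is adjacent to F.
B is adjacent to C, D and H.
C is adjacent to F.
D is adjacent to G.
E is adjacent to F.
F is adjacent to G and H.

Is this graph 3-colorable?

Yes

The chromatic number is 3. The cycle D-B-H-F-G-D has odd length 5, so it cannot be 2-colored; at least 3 colors are needed.
3 colors suffice: color red → {B, F}; color blue → {A, C, D, E, H}; color green → {G}.
That is already a proper 3-coloring.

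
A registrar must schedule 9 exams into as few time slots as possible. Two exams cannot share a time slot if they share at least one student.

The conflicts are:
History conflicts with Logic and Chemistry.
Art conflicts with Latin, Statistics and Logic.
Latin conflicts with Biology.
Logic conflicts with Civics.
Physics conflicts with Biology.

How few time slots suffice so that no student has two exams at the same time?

History and Logic conflict, so at least 2 time slots are needed.
Using 2 time slots: History=2, Art=2, Latin=1, Statistics=1, Logic=1, Physics=1, Civics=2, Biology=2, Chemistry=1. Each listed conflict is separated.

2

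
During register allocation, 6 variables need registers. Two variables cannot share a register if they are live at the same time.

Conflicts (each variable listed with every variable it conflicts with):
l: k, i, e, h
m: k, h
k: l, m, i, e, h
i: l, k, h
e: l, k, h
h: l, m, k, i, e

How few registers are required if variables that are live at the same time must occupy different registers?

l, k, e, h are mutually in conflict, so at least 4 registers are needed.
4 registers suffice: l=3, m=3, k=2, i=4, e=4, h=1. No two conflicting variables share a register.

4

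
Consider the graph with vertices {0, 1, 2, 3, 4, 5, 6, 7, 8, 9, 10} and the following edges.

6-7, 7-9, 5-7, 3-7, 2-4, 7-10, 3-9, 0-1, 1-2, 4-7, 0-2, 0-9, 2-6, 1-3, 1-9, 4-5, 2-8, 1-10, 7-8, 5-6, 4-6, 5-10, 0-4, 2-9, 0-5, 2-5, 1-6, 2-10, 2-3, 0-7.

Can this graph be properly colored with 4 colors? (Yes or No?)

The chromatic number is 4. 2, 4, 5, 6 are pairwise adjacent (a clique of size 4), so at least 4 colors are needed.
4 colors suffice: color red → {2, 7}; color blue → {1, 5, 8}; color green → {0, 3, 6, 10}; color yellow → {4, 9}.
That is already a proper 4-coloring.

Yes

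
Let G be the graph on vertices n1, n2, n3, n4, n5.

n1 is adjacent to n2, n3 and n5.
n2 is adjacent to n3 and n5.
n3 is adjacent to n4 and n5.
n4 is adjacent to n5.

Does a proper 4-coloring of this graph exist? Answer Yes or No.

The chromatic number is 4. n1, n2, n3, n5 form a clique, so at least 4 colors are needed.
A valid assignment using 4 colors: n1=4, n2=3, n3=1, n4=3, n5=2.
That is already a proper 4-coloring.

Yes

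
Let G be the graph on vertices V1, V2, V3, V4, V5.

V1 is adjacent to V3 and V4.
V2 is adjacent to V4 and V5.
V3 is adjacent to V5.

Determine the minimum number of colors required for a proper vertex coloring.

The cycle V5-V2-V4-V1-V3-V5 has odd length 5, so it cannot be 2-colored; at least 3 colors are needed.
3 colors suffice: color 1 → {V4, V5}; color 2 → {V1, V2}; color 3 → {V3}. Each edge has distinct colors on its endpoints.

3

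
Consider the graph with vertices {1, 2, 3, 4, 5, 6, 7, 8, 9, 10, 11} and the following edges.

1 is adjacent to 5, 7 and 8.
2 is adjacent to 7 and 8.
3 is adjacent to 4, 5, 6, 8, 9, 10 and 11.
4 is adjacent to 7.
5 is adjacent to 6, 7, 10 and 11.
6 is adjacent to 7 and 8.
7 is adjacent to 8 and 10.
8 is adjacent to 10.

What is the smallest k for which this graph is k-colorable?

3

7, 8, 10 are pairwise adjacent, so at least 3 colors are needed.
3 colors suffice: color red → {3, 7}; color blue → {4, 5, 8, 9}; color green → {1, 2, 6, 10, 11}. Every edge joins two different colors.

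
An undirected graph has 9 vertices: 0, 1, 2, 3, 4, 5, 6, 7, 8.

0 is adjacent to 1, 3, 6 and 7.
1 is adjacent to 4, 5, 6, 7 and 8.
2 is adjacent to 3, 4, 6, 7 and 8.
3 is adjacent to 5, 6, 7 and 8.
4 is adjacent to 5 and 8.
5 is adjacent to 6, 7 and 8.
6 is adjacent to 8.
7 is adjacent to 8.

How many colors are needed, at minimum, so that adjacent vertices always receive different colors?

4

3, 5, 6, 8 form a clique, so at least 4 colors are needed.
4 colors suffice: color a → {0, 8}; color b → {1, 3}; color c → {2, 5}; color d → {4, 6, 7}. No two adjacent vertices share a color.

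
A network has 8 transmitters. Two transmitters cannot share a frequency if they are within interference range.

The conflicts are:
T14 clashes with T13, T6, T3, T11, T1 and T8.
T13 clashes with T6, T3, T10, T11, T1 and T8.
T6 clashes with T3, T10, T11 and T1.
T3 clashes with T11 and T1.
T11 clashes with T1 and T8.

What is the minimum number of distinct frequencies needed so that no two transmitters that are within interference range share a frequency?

T14, T13, T6, T3, T11, T1 all conflict with each other, so at least 6 frequencies are needed.
6 frequencies suffice: frequency 1 → {T13}; frequency 2 → {T14, T10}; frequency 3 → {T11}; frequency 4 → {T6, T8}; frequency 5 → {T3}; frequency 6 → {T1}. Each listed conflict is separated.

6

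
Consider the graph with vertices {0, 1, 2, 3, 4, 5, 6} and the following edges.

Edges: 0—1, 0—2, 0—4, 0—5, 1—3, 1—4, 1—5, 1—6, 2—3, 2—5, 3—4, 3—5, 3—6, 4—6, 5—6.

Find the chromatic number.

1, 3, 4, 6 are mutually adjacent (a clique of size 4), so at least 4 colors are needed.
One proper 4-coloring: 0=red, 1=blue, 2=blue, 3=red, 4=green, 5=green, 6=yellow. Each edge has distinct colors on its endpoints.

4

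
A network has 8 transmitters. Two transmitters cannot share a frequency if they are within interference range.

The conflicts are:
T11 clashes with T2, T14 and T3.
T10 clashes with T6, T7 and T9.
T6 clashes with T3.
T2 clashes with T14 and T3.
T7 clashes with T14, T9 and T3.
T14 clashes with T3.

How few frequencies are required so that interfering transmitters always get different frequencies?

4

T11, T2, T14, T3 pairwise conflict, so at least 4 frequencies are needed.
4 frequencies suffice: frequency 1 → {T10, T3}; frequency 2 → {T6, T2, T7}; frequency 3 → {T14, T9}; frequency 4 → {T11}. Every pair that conflicts lands in different frequencies.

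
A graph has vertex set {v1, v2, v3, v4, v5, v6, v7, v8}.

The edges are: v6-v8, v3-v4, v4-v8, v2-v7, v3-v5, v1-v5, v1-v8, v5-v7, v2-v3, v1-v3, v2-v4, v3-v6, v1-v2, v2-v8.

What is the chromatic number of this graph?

v2, v4, v8 form a triangle, so at least 3 colors are needed.
3 colors suffice: color 1 → {v3, v7, v8}; color 2 → {v2, v5, v6}; color 3 → {v1, v4}. Each edge has distinct colors on its endpoints.

3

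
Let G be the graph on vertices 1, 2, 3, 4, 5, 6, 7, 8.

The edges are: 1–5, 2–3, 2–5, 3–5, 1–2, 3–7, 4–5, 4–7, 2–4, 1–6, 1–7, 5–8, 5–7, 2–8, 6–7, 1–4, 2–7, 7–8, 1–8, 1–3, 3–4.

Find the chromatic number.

1, 2, 3, 4, 5, 7 are mutually adjacent (a clique of size 6), so at least 6 colors are needed.
6 colors suffice: color red → {7}; color blue → {1}; color green → {2, 6}; color yellow → {5}; color purple → {3, 8}; color orange → {4}. Each edge has distinct colors on its endpoints.

6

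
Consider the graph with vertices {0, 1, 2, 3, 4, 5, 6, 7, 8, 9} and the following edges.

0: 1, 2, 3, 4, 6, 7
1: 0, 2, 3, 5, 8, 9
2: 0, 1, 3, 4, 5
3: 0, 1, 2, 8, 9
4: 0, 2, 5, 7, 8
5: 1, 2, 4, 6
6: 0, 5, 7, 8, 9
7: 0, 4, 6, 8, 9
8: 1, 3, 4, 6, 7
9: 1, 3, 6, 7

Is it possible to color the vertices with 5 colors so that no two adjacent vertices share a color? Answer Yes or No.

Yes

The chromatic number is 4. 0, 1, 2, 3 are pairwise adjacent (a clique of size 4), so at least 4 colors are needed.
4 colors suffice: color a → {0, 5, 8, 9}; color b → {1, 4, 6}; color c → {2, 7}; color d → {3}.
Since 5 ≥ 4, a proper 5-coloring certainly exists.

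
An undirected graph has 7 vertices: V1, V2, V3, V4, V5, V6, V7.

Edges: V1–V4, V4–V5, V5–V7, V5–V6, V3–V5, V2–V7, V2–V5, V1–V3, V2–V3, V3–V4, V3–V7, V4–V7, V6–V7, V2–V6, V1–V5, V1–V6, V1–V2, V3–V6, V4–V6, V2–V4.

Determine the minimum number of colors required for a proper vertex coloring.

V1, V2, V3, V4, V5, V6 are mutually adjacent (a clique of size 6), so at least 6 colors are needed.
6 colors suffice: color 1 → {V2}; color 2 → {V3}; color 3 → {V6}; color 4 → {V5}; color 5 → {V4}; color 6 → {V1, V7}. Each edge has distinct colors on its endpoints.

6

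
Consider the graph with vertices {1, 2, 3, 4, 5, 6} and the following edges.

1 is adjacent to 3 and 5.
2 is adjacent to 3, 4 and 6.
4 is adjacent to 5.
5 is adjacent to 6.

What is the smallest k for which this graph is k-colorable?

The cycle 3-1-5-4-2-3 has odd length 5, so it cannot be 2-colored; at least 3 colors are needed.
One proper 3-coloring: 1=b, 2=a, 3=c, 4=b, 5=a, 6=b. Every edge joins two different colors.

3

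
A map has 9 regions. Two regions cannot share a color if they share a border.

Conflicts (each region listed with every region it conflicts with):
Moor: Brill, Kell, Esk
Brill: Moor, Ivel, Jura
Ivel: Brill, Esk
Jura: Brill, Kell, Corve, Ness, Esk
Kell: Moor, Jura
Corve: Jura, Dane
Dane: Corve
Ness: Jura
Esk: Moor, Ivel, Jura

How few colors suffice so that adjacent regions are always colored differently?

Moor and Esk conflict, so at least 2 colors are needed.
2 colors suffice: color 1 → {Moor, Ivel, Jura, Dane}; color 2 → {Brill, Kell, Corve, Ness, Esk}. Each listed conflict is separated.

2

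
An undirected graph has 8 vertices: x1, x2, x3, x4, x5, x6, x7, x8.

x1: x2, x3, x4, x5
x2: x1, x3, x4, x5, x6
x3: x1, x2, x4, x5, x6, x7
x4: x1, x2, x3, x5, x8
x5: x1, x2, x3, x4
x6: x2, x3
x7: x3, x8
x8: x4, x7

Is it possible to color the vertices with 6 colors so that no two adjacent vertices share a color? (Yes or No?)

The chromatic number is 5. x1, x2, x3, x4, x5 are pairwise adjacent (a clique of size 5), so at least 5 colors are needed.
5 colors suffice: x1=5, x2=2, x3=1, x4=3, x5=4, x6=3, x7=2, x8=1.
Since 6 ≥ 5, a proper 6-coloring certainly exists.

Yes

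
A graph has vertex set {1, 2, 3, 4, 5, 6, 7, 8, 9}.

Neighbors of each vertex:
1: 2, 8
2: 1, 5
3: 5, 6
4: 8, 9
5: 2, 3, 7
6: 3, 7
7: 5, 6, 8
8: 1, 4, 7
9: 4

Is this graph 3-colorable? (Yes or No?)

Yes

The chromatic number is 3. The cycle 5-7-8-1-2-5 has odd length 5, so it cannot be 2-colored; at least 3 colors are needed.
One proper 3-coloring: 1=c, 2=b, 3=b, 4=b, 5=a, 6=a, 7=b, 8=a, 9=a.
That is already a proper 3-coloring.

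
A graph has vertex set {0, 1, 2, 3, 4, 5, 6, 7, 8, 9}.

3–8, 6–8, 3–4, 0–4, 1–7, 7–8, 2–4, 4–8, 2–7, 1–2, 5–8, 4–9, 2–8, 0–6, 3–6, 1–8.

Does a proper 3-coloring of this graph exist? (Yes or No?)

No

1, 2, 7, 8 are pairwise adjacent (a clique of size 4), so at least 4 colors are needed.
So 3 colors are not enough.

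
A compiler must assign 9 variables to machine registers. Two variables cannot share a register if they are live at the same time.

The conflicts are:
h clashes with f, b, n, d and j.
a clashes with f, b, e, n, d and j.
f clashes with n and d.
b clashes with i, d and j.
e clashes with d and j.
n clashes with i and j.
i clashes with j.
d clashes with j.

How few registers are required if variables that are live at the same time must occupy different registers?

h, b, d, j pairwise conflict, so at least 4 registers are needed.
A valid assignment using 4 registers: h=3, a=3, f=1, b=4, e=4, n=2, i=3, d=2, j=1. Each listed conflict is separated.

4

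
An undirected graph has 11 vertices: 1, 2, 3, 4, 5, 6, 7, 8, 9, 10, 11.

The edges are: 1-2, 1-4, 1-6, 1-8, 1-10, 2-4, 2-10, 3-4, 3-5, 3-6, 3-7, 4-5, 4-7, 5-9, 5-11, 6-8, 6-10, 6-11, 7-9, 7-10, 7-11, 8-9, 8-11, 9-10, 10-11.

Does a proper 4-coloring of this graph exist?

Yes

The chromatic number is 3. 3, 4, 7 are pairwise adjacent, so at least 3 colors are needed.
3 colors suffice: color a → {4, 8, 10}; color b → {2, 5, 6, 7}; color c → {1, 3, 9, 11}.
Since 4 ≥ 3, a proper 4-coloring certainly exists.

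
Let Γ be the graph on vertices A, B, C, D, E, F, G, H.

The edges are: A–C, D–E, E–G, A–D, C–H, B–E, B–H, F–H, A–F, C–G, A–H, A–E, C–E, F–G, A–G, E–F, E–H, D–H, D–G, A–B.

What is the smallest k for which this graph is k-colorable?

A, E, F, G are mutually adjacent (a clique of size 4), so at least 4 colors are needed.
4 colors suffice: color 1 → {A}; color 2 → {E}; color 3 → {G, H}; color 4 → {B, C, D, F}. Each edge has distinct colors on its endpoints.

4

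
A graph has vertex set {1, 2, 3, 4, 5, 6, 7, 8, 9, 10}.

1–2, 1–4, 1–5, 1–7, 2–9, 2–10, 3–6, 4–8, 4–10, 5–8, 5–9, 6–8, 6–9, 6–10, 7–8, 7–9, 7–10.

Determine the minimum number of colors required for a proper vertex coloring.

4 and 10 are adjacent, so at least 2 colors are needed.
2 colors suffice: color a → {1, 3, 8, 9, 10}; color b → {2, 4, 5, 6, 7}. Each edge has distinct colors on its endpoints.

2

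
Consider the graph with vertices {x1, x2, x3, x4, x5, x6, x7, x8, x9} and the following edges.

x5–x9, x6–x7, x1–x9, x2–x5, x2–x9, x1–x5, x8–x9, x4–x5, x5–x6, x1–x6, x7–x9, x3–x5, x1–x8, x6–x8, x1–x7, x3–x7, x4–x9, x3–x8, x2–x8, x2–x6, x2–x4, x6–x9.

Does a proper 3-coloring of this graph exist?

No

x2, x6, x8, x9 are pairwise adjacent (a clique of size 4), so at least 4 colors are needed.
So 3 colors are not enough.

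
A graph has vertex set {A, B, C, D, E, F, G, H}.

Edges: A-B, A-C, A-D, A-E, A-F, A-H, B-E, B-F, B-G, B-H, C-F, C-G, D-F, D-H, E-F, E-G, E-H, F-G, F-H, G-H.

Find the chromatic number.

B, E, F, G, H are pairwise adjacent (a clique of size 5), so at least 5 colors are needed.
A valid assignment using 5 colors: A=3, B=5, C=2, D=4, E=4, F=1, G=3, H=2. No two adjacent vertices share a color.

5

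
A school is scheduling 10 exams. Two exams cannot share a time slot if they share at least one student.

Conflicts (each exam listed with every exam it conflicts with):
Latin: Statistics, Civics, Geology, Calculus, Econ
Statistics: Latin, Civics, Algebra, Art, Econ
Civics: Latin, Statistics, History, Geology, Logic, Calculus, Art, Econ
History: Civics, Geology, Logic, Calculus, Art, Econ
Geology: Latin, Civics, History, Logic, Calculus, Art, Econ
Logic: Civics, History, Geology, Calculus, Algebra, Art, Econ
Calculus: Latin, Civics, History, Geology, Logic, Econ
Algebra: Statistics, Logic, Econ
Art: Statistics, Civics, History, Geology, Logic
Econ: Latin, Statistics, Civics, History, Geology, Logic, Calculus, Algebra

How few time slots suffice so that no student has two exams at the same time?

Civics, History, Geology, Logic, Calculus, Econ all conflict with each other, so at least 6 time slots are needed.
6 time slots suffice: time slot 1 → {Art, Econ}; time slot 2 → {Civics, Algebra}; time slot 3 → {Statistics, Geology}; time slot 4 → {Latin, Logic}; time slot 5 → {Calculus}; time slot 6 → {History}. Each listed conflict is separated.

6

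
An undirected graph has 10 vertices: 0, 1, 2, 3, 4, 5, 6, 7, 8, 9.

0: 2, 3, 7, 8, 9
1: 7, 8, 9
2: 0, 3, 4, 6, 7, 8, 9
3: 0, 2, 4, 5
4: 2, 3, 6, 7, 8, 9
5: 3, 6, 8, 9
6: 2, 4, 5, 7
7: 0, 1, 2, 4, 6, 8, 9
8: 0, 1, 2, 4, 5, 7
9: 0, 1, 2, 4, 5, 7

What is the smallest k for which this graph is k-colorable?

4

0, 2, 7, 9 form a clique, so at least 4 colors are needed.
A valid assignment using 4 colors: 0=d, 1=a, 2=a, 3=b, 4=d, 5=a, 6=c, 7=b, 8=c, 9=c. No two adjacent vertices share a color.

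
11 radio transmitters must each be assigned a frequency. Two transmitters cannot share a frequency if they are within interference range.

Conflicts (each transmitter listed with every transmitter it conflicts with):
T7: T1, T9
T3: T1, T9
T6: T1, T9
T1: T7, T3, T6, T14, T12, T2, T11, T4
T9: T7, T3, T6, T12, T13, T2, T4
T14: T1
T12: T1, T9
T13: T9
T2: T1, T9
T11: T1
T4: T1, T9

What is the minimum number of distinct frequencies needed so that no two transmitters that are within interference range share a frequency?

2

T9 and T2 conflict, so at least 2 frequencies are needed.
A valid assignment using 2 frequencies: T7=2, T3=2, T6=2, T1=1, T9=1, T14=2, T12=2, T13=2, T2=2, T11=2, T4=2. Each listed conflict is separated.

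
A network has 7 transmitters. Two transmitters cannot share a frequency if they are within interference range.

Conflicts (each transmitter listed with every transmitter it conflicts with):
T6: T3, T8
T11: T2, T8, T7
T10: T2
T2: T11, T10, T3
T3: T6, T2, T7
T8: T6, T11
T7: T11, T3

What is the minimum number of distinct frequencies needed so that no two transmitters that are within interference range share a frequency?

The cycle T8-T11-T2-T3-T6-T8 has odd length 5, so it cannot be 2-colored; at least 3 frequencies are needed.
A valid assignment using 3 frequencies: T6=1, T11=2, T10=2, T2=1, T3=2, T8=3, T7=1. Each listed conflict is separated.

3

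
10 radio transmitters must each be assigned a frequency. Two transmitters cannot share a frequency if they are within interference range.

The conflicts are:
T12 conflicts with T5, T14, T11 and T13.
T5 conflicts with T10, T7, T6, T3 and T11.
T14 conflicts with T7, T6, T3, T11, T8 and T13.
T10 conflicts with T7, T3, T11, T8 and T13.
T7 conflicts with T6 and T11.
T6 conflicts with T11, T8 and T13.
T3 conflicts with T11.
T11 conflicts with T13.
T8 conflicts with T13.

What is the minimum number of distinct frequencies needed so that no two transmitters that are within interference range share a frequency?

4

T14, T6, T8, T13 pairwise conflict, so at least 4 frequencies are needed.
4 frequencies suffice: frequency 1 → {T11, T8}; frequency 2 → {T5, T14}; frequency 3 → {T7, T3, T13}; frequency 4 → {T12, T10, T6}. Every pair that conflicts lands in different frequencies.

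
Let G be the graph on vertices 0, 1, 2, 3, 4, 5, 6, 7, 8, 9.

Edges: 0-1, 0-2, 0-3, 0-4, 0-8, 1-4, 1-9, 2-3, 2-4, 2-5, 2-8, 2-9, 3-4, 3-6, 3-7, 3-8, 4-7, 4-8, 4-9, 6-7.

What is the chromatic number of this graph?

5

0, 2, 3, 4, 8 form a clique, so at least 5 colors are needed.
One proper 5-coloring: 0=yellow, 1=blue, 2=blue, 3=green, 4=red, 5=red, 6=red, 7=blue, 8=purple, 9=green. No two adjacent vertices share a color.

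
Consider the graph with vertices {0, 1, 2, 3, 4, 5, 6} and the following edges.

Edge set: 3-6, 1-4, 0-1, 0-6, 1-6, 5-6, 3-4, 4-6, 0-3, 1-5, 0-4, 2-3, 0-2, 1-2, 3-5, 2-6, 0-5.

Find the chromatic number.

0, 3, 4, 6 form a clique, so at least 4 colors are needed.
One proper 4-coloring: 0=a, 1=c, 2=d, 3=c, 4=d, 5=d, 6=b. Every edge joins two different colors.

4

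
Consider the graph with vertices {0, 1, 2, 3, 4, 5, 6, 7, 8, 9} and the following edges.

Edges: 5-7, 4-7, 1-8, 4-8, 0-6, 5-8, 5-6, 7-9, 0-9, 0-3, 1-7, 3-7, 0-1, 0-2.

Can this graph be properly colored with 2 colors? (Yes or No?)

The cycle 0-1-8-5-6-0 has odd length 5, so it cannot be 2-colored; at least 3 colors are needed.
So 2 colors are not enough.

No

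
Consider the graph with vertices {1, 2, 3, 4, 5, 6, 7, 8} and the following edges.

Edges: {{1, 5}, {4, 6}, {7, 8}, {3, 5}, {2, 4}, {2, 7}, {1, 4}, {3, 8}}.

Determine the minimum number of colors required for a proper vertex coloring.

The cycle 8-7-2-4-1-5-3-8 has odd length 7, so it cannot be 2-colored; at least 3 colors are needed.
One proper 3-coloring: 1=green, 2=blue, 3=red, 4=red, 5=blue, 6=blue, 7=red, 8=blue. No two adjacent vertices share a color.

3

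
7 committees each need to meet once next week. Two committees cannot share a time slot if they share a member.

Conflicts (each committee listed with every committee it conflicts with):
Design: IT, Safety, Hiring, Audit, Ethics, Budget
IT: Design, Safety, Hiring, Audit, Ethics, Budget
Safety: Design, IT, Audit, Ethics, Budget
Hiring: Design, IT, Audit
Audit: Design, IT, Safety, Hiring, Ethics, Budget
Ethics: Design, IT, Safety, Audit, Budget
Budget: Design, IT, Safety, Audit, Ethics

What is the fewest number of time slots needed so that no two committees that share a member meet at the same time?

6

Design, IT, Safety, Audit, Ethics, Budget are mutually in conflict, so at least 6 time slots are needed.
6 time slots suffice: Design=1, IT=2, Safety=5, Hiring=4, Audit=3, Ethics=4, Budget=6. Every pair that conflicts lands in different time slots.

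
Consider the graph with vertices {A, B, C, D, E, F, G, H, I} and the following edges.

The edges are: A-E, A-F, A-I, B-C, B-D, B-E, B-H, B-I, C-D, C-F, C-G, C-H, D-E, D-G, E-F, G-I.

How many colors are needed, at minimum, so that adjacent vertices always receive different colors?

3

B, C, H form a triangle, so at least 3 colors are needed.
3 colors suffice: A=green, B=blue, C=red, D=green, E=red, F=blue, G=blue, H=green, I=red. Every edge joins two different colors.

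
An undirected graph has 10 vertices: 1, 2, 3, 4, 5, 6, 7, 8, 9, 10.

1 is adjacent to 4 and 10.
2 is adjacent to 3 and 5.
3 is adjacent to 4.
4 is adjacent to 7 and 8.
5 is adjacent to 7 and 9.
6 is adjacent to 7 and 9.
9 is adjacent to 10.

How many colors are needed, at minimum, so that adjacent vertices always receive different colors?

The cycle 2-3-4-7-5-2 has odd length 5, so it cannot be 2-colored; at least 3 colors are needed.
3 colors suffice: color red → {2, 4, 9}; color blue → {3, 7, 8, 10}; color green → {1, 5, 6}. Every edge joins two different colors.

3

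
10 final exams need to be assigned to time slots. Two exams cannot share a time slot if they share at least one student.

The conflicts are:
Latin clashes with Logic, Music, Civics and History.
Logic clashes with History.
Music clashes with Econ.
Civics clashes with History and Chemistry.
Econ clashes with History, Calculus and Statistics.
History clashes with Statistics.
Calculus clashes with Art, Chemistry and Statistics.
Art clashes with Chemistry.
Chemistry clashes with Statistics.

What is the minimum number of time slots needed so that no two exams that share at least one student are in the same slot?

3

Latin, Logic, History are mutually in conflict, so at least 3 time slots are needed.
A valid assignment using 3 time slots: Latin=2, Logic=3, Music=1, Civics=3, Econ=2, History=1, Calculus=1, Art=3, Chemistry=2, Statistics=3. Every pair that conflicts lands in different time slots.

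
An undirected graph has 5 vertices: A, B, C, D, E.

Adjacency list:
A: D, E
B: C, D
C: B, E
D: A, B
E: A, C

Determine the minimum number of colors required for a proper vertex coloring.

3

The cycle E-A-D-B-C-E has odd length 5, so it cannot be 2-colored; at least 3 colors are needed.
3 colors suffice: A=2, B=2, C=3, D=1, E=1. Every edge joins two different colors.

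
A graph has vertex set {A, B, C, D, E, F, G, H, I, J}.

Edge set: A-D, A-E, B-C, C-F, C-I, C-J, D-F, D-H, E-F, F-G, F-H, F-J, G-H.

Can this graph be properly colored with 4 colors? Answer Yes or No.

Yes

The chromatic number is 3. F, G, H are mutually adjacent, so at least 3 colors are needed.
3 colors suffice: color 1 → {A, B, F, I}; color 2 → {C, D, E, G}; color 3 → {H, J}.
Since 4 ≥ 3, a proper 4-coloring certainly exists.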